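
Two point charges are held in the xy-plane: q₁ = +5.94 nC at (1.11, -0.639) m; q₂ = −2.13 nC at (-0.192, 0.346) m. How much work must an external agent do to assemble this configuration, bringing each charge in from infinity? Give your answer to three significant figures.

The assembly work is the sum of pairwise potential energies, U = Σ_{i<j} kqᵢqⱼ/rᵢⱼ.
Pair separations: r₁₂ = 1.63 m.
U = (-6.97×10⁻⁸) = -6.97×10⁻⁸ J.

-6.97×10⁻⁸ J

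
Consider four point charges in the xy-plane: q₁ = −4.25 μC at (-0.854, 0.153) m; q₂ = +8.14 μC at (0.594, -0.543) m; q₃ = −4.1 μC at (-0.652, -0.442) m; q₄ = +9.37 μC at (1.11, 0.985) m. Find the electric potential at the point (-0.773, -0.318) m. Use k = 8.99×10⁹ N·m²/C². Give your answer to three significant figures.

-2.03×10⁵ V

The total potential is the scalar sum of each charge's contribution, V = Σ kqᵢ/rᵢ.
Distances from the field point to each charge: r₁ = 0.478 m, r₂ = 1.39 m, r₃ = 0.173 m, r₄ = 2.29 m.
V = k[(-4.25×10⁻⁶)/(0.478) + (8.14×10⁻⁶)/(1.39) + (-4.10×10⁻⁶)/(0.173) + (9.37×10⁻⁶)/(2.29)] = -2.03×10⁵ V.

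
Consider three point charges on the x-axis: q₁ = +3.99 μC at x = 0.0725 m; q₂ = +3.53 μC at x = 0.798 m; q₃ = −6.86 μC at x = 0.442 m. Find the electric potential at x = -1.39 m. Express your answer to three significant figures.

Electric potential is a scalar, so the contributions from each charge add algebraically: V = Σ kqᵢ/rᵢ.
Distances from the field point to each charge: r₁ = 1.46 m, r₂ = 2.19 m, r₃ = 1.83 m.
V = k[(3.99×10⁻⁶)/(1.46) + (3.53×10⁻⁶)/(2.19) + (-6.86×10⁻⁶)/(1.83)] = 5370 V.

5370 V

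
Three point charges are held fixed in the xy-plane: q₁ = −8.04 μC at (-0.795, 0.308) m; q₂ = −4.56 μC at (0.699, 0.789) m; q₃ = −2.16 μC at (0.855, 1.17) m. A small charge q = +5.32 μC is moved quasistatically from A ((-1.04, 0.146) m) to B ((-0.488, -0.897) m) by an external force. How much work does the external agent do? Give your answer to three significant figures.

1.02 J

For quasistatic motion the external work equals the change in potential energy: W_ext = qΔV = q(V_B − V_A).
At A: distances to the source charges are 0.294 m, 1.85 m, 2.15 m; V_A = Σ kqᵢ/rᵢ = -2.77×10⁵ V.
At B: distances to the source charges are 1.24 m, 2.06 m, 2.46 m; V_B = Σ kqᵢ/rᵢ = -8.59×10⁴ V.
ΔV = V_B − V_A = 1.91×10⁵ V.
W_ext = qΔV = (5.32×10⁻⁶ C)(1.91×10⁵ V) = 1.02 J.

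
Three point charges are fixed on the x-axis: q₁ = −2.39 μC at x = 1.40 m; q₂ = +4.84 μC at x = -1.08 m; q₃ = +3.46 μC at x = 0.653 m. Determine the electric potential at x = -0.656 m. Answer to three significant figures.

1.16×10⁵ V

The total potential is the scalar sum of each charge's contribution, V = Σ kqᵢ/rᵢ.
Distances from the field point to each charge: r₁ = 2.06 m, r₂ = 0.424 m, r₃ = 1.31 m.
V = k[(-2.39×10⁻⁶)/(2.06) + (4.84×10⁻⁶)/(0.424) + (3.46×10⁻⁶)/(1.31)] = 1.16×10⁵ V.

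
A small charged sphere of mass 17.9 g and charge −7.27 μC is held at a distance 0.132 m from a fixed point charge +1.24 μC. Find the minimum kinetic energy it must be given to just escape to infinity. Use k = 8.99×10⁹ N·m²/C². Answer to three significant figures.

0.614 J

To just escape, total mechanical energy must reach zero at infinity: ½mv²_min + U = 0, so ½mv²_min = −U = |kQq|/r.
|U| = |kQq|/r = (8.99×10⁹ N·m²/C²)(1.24×10⁻⁶)(7.27×10⁻⁶)/(0.132) = 0.614 J.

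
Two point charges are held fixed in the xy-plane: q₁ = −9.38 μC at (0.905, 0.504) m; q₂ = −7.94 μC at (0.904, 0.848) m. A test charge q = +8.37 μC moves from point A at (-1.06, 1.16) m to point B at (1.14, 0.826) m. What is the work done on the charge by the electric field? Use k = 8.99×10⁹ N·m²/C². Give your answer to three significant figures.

The work done by the electric force is W_field = −ΔU = −q(V_B − V_A) = q(V_A − V_B).
At A: distances to the source charges are 2.07 m, 1.99 m; V_A = Σ kqᵢ/rᵢ = -7.66×10⁴ V.
At B: distances to the source charges are 0.399 m, 0.237 m; V_B = Σ kqᵢ/rᵢ = -5.13×10⁵ V.
ΔV = V_B − V_A = -4.36×10⁵ V.
W_field = −qΔV = −(8.37×10⁻⁶ C)(-4.36×10⁵ V) = 3.65 J.

3.65 J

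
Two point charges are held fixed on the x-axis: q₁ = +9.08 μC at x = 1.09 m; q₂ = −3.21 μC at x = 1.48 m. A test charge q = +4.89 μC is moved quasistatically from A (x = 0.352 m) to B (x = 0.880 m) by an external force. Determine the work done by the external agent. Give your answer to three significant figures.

1.25 J

For quasistatic motion the external work equals the change in potential energy: W_ext = qΔV = q(V_B − V_A).
At A: distances to the source charges are 0.738 m, 1.13 m; V_A = Σ kqᵢ/rᵢ = 8.50×10⁴ V.
At B: distances to the source charges are 0.210 m, 0.600 m; V_B = Σ kqᵢ/rᵢ = 3.41×10⁵ V.
ΔV = V_B − V_A = 2.56×10⁵ V.
W_ext = qΔV = (4.89×10⁻⁶ C)(2.56×10⁵ V) = 1.25 J.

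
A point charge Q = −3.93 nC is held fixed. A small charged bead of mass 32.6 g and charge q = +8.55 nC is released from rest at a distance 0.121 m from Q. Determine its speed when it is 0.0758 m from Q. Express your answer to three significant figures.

9.56×10⁻³ m/s

Only the electrostatic force acts, so mechanical energy is conserved: ½mv² = U₁ − U₂ = kQq(1/r₁ − 1/r₂).
U₁ − U₂ = (8.99×10⁹ N·m²/C²)(-3.93×10⁻⁹ C)(8.55×10⁻⁹ C)(1/0.121 − 1/0.0758) = 1.49×10⁻⁶ J.
v = √(2·1.49×10⁻⁶/0.0326) = 9.56×10⁻³ m/s.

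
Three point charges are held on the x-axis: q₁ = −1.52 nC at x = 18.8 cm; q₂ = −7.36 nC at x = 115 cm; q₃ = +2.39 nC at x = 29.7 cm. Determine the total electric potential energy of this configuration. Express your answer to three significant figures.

-3.80×10⁻⁷ J

The work to assemble the configuration equals its total potential energy, U = Σ kqᵢqⱼ/rᵢⱼ over all pairs.
Pair separations: r₁₂ = 0.962 m, r₁₃ = 0.109 m, r₂₃ = 0.853 m.
U = (1.05×10⁻⁷) + (-3.00×10⁻⁷) + (-1.85×10⁻⁷) = -3.80×10⁻⁷ J.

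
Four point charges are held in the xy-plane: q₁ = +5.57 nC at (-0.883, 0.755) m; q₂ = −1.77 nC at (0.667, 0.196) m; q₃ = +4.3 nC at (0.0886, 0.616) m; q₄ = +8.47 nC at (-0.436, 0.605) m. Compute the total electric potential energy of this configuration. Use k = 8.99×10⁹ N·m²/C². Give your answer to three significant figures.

The assembly work is the sum of pairwise potential energies, U = Σ_{i<j} kqᵢqⱼ/rᵢⱼ.
Pair separations: r₁₂ = 1.65 m, r₁₃ = 0.981 m, r₁₄ = 0.471 m, r₂₃ = 0.715 m, r₂₄ = 1.18 m, r₃₄ = 0.525 m.
Summing all 6 pair terms gives U = 1.48×10⁻⁶ J.

1.48×10⁻⁶ J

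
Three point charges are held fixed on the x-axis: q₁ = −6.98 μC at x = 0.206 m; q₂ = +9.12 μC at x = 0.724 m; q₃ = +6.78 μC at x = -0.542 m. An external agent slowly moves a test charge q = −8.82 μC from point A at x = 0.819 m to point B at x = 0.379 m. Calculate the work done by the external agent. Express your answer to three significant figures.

For quasistatic motion the external work equals the change in potential energy: W_ext = qΔV = q(V_B − V_A).
At A: distances to the source charges are 0.613 m, 0.0950 m, 1.36 m; V_A = Σ kqᵢ/rᵢ = 8.05×10⁵ V.
At B: distances to the source charges are 0.173 m, 0.345 m, 0.921 m; V_B = Σ kqᵢ/rᵢ = -5.89×10⁴ V.
ΔV = V_B − V_A = -8.64×10⁵ V.
W_ext = qΔV = (-8.82×10⁻⁶ C)(-8.64×10⁵ V) = 7.62 J.

7.62 J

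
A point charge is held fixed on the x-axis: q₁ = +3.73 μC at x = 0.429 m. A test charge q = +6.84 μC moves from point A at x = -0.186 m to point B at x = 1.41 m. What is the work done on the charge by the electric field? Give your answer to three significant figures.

0.139 J

The work done by the electric force is W_field = −ΔU = −q(V_B − V_A) = q(V_A − V_B).
At A: distance to the source charge is 0.615 m; V_A = kq₁/r = 5.45×10⁴ V.
At B: distance to the source charge is 0.981 m; V_B = kq₁/r = 3.42×10⁴ V.
ΔV = V_B − V_A = -2.03×10⁴ V.
W_field = −qΔV = −(6.84×10⁻⁶ C)(-2.03×10⁴ V) = 0.139 J.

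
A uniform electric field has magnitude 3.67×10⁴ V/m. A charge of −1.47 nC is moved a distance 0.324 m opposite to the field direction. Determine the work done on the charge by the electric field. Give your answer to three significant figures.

The potential change for a displacement 0.324 m opposite to the field direction is ΔV = +Ed = 1.19×10⁴ V.
W_field = −qΔV = 1.75×10⁻⁵ J.

1.75×10⁻⁵ J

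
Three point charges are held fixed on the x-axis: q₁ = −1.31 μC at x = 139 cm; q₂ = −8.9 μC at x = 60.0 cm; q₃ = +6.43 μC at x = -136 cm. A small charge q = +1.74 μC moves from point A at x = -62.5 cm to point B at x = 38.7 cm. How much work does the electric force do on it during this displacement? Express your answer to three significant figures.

0.629 J

The work done by the electric force is W_field = −ΔU = −q(V_B − V_A) = q(V_A − V_B).
At A: distances to the source charges are 2.01 m, 1.23 m, 0.735 m; V_A = Σ kqᵢ/rᵢ = 7490 V.
At B: distances to the source charges are 1.00 m, 0.213 m, 1.75 m; V_B = Σ kqᵢ/rᵢ = -3.54×10⁵ V.
ΔV = V_B − V_A = -3.62×10⁵ V.
W_field = −qΔV = −(1.74×10⁻⁶ C)(-3.62×10⁵ V) = 0.629 J.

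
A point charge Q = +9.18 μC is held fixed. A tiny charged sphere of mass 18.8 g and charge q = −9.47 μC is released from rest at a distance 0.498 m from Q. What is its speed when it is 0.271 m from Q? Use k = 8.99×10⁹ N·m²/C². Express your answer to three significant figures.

Only the electrostatic force acts, so mechanical energy is conserved: ½mv² = U₁ − U₂ = kQq(1/r₁ − 1/r₂).
U₁ − U₂ = (8.99×10⁹ N·m²/C²)(9.18×10⁻⁶ C)(-9.47×10⁻⁶ C)(1/0.498 − 1/0.271) = 1.31 J.
v = √(2·1.31/0.0188) = 11.8 m/s.

11.8 m/s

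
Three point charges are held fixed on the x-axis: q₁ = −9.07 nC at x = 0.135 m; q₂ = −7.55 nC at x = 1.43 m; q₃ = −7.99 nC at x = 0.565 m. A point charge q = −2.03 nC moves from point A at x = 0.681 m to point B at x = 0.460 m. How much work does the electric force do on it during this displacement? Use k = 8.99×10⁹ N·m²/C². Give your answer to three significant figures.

-2.96×10⁻⁷ J

The work done by the electric force is W_field = −ΔU = −q(V_B − V_A) = q(V_A − V_B).
At A: distances to the source charges are 0.546 m, 0.749 m, 0.116 m; V_A = Σ kqᵢ/rᵢ = -859 V.
At B: distances to the source charges are 0.325 m, 0.970 m, 0.105 m; V_B = Σ kqᵢ/rᵢ = -1000 V.
ΔV = V_B − V_A = -146 V.
W_field = −qΔV = −(-2.03×10⁻⁹ C)(-146 V) = -2.96×10⁻⁷ J.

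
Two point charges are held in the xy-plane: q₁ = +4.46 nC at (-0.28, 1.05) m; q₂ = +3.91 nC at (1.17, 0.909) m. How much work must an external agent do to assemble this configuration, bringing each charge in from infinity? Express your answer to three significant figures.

The work to assemble the configuration equals its total potential energy, U = Σ kqᵢqⱼ/rᵢⱼ over all pairs.
Pair separations: r₁₂ = 1.46 m.
U = (1.08×10⁻⁷) = 1.08×10⁻⁷ J.

1.08×10⁻⁷ J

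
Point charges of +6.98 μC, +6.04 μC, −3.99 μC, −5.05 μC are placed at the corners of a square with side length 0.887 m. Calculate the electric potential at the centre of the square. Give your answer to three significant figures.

5.70×10⁴ V

Electric potential is a scalar, so the contributions from each charge add algebraically: V = Σ kqᵢ/rᵢ.
The distance from each corner to the centre is a√2/2 = 0.627 m.
V = k[(6.98×10⁻⁶)/(0.627) + (6.04×10⁻⁶)/(0.627) + (-3.99×10⁻⁶)/(0.627) + (-5.05×10⁻⁶)/(0.627)] = 5.70×10⁴ V.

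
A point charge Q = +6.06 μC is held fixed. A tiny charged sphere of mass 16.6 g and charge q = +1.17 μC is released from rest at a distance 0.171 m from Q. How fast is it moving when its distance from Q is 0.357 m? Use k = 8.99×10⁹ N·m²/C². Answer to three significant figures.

Only the electrostatic force acts, so mechanical energy is conserved: ½mv² = U₁ − U₂ = kQq(1/r₁ − 1/r₂).
U₁ − U₂ = (8.99×10⁹ N·m²/C²)(6.06×10⁻⁶ C)(1.17×10⁻⁶ C)(1/0.171 − 1/0.357) = 0.194 J.
v = √(2·0.194/0.0166) = 4.84 m/s.

4.84 m/s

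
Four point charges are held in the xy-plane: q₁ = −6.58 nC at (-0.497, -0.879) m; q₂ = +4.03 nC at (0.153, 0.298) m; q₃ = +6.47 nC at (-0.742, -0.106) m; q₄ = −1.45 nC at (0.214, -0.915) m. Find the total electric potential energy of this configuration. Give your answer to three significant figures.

-4.01×10⁻⁷ J

The assembly work is the sum of pairwise potential energies, U = Σ_{i<j} kqᵢqⱼ/rᵢⱼ.
Pair separations: r₁₂ = 1.34 m, r₁₃ = 0.811 m, r₁₄ = 0.712 m, r₂₃ = 0.982 m, r₂₄ = 1.21 m, r₃₄ = 1.25 m.
Summing all 6 pair terms gives U = -4.01×10⁻⁷ J.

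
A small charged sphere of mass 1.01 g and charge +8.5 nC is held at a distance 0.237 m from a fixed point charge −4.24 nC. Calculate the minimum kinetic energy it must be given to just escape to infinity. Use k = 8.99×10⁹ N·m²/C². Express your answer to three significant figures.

1.37×10⁻⁶ J

To just escape, total mechanical energy must reach zero at infinity: ½mv²_min + U = 0, so ½mv²_min = −U = |kQq|/r.
|U| = |kQq|/r = (8.99×10⁹ N·m²/C²)(4.24×10⁻⁹)(8.50×10⁻⁹)/(0.237) = 1.37×10⁻⁶ J.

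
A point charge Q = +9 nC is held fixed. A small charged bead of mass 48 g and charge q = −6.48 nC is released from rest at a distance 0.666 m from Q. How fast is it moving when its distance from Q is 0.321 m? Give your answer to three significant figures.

5.94×10⁻³ m/s

Only the electrostatic force acts, so mechanical energy is conserved: ½mv² = U₁ − U₂ = kQq(1/r₁ − 1/r₂).
U₁ − U₂ = (8.99×10⁹ N·m²/C²)(9.00×10⁻⁹ C)(-6.48×10⁻⁹ C)(1/0.666 − 1/0.321) = 8.46×10⁻⁷ J.
v = √(2·8.46×10⁻⁷/0.0480) = 5.94×10⁻³ m/s.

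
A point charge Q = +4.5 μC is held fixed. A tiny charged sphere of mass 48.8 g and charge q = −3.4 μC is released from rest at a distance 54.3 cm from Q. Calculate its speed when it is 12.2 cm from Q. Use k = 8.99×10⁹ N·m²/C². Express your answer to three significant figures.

5.99 m/s

Only the electrostatic force acts, so mechanical energy is conserved: ½mv² = U₁ − U₂ = kQq(1/r₁ − 1/r₂).
U₁ − U₂ = (8.99×10⁹ N·m²/C²)(4.50×10⁻⁶ C)(-3.40×10⁻⁶ C)(1/0.543 − 1/0.122) = 0.874 J.
v = √(2·0.874/0.0488) = 5.99 m/s.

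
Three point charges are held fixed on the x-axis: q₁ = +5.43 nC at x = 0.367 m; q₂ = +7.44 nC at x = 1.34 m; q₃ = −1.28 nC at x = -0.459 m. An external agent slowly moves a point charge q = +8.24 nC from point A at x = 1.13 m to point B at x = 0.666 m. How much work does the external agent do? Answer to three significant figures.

-1.01×10⁻⁶ J

For quasistatic motion the external work equals the change in potential energy: W_ext = qΔV = q(V_B − V_A).
At A: distances to the source charges are 0.763 m, 0.210 m, 1.59 m; V_A = Σ kqᵢ/rᵢ = 375 V.
At B: distances to the source charges are 0.299 m, 0.674 m, 1.12 m; V_B = Σ kqᵢ/rᵢ = 252 V.
ΔV = V_B − V_A = -123 V.
W_ext = qΔV = (8.24×10⁻⁹ C)(-123 V) = -1.01×10⁻⁶ J.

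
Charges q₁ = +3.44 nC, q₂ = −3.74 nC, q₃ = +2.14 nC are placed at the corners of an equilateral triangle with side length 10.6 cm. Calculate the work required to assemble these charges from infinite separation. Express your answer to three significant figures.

-1.15×10⁻⁶ J

The assembly work is the sum of pairwise potential energies, U = Σ_{i<j} kqᵢqⱼ/rᵢⱼ.
All three pair separations equal the side length, 0.106 m.
U = (-1.09×10⁻⁶) + (6.24×10⁻⁷) + (-6.79×10⁻⁷) = -1.15×10⁻⁶ J.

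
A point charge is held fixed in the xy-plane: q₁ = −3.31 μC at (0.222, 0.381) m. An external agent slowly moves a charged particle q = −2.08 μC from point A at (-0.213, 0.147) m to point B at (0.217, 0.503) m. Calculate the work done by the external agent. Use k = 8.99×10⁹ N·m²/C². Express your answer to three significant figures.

For quasistatic motion the external work equals the change in potential energy: W_ext = qΔV = q(V_B − V_A).
At A: distance to the source charge is 0.494 m; V_A = kq₁/r = -6.02×10⁴ V.
At B: distance to the source charge is 0.122 m; V_B = kq₁/r = -2.44×10⁵ V.
ΔV = V_B − V_A = -1.83×10⁵ V.
W_ext = qΔV = (-2.08×10⁻⁶ C)(-1.83×10⁵ V) = 0.382 J.

0.382 J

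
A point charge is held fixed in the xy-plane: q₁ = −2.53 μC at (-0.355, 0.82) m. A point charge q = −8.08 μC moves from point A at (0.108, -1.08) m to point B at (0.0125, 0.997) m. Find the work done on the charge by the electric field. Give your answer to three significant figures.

-0.357 J

The work done by the electric force is W_field = −ΔU = −q(V_B − V_A) = q(V_A − V_B).
At A: distance to the source charge is 1.96 m; V_A = kq₁/r = -1.16×10⁴ V.
At B: distance to the source charge is 0.408 m; V_B = kq₁/r = -5.58×10⁴ V.
ΔV = V_B − V_A = -4.41×10⁴ V.
W_field = −qΔV = −(-8.08×10⁻⁶ C)(-4.41×10⁴ V) = -0.357 J.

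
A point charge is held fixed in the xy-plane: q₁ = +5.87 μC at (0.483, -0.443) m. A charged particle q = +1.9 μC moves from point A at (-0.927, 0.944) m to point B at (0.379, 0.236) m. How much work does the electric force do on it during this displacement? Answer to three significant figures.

The work done by the electric force is W_field = −ΔU = −q(V_B − V_A) = q(V_A − V_B).
At A: distance to the source charge is 1.98 m; V_A = kq₁/r = 2.67×10⁴ V.
At B: distance to the source charge is 0.687 m; V_B = kq₁/r = 7.68×10⁴ V.
ΔV = V_B − V_A = 5.01×10⁴ V.
W_field = −qΔV = −(1.90×10⁻⁶ C)(5.01×10⁴ V) = -0.0953 J.

-0.0953 J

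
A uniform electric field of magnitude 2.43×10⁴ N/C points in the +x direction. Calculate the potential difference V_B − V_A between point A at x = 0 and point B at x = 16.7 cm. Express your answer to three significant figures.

In a uniform field, potential decreases in the direction of E: V_B − V_A = −E·Δx.
V_B − V_A = −(2.43×10⁴ V/m)(0.167 m) = -4060 V.

-4060 V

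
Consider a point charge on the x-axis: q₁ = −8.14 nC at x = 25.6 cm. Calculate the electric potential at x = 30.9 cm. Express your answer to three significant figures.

Electric potential is a scalar, so the contributions from each charge add algebraically: V = Σ kqᵢ/rᵢ.
V = k[(-8.14×10⁻⁹)/(0.0530)] = -1380 V.

-1380 V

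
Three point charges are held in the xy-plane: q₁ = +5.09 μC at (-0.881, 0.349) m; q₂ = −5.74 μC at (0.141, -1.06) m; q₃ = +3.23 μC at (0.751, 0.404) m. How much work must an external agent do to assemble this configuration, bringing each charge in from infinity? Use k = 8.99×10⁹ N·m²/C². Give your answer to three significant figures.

The assembly work is the sum of pairwise potential energies, U = Σ_{i<j} kqᵢqⱼ/rᵢⱼ.
Pair separations: r₁₂ = 1.74 m, r₁₃ = 1.63 m, r₂₃ = 1.59 m.
U = (-0.151) + (0.0905) + (-0.105) = -0.165 J.

-0.165 J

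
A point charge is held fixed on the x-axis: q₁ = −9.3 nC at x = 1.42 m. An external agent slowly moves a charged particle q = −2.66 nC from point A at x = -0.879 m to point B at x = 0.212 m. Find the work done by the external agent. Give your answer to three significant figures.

For quasistatic motion the external work equals the change in potential energy: W_ext = qΔV = q(V_B − V_A).
At A: distance to the source charge is 2.30 m; V_A = kq₁/r = -36.4 V.
At B: distance to the source charge is 1.21 m; V_B = kq₁/r = -69.2 V.
ΔV = V_B − V_A = -32.8 V.
W_ext = qΔV = (-2.66×10⁻⁹ C)(-32.8 V) = 8.74×10⁻⁸ J.

8.74×10⁻⁸ J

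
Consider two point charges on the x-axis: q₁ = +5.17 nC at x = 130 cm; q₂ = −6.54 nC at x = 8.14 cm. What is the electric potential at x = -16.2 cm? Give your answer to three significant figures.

The total potential is the scalar sum of each charge's contribution, V = Σ kqᵢ/rᵢ.
Distances from the field point to each charge: r₁ = 1.46 m, r₂ = 0.243 m.
V = k[(5.17×10⁻⁹)/(1.46) + (-6.54×10⁻⁹)/(0.243)] = -210 V.

-210 V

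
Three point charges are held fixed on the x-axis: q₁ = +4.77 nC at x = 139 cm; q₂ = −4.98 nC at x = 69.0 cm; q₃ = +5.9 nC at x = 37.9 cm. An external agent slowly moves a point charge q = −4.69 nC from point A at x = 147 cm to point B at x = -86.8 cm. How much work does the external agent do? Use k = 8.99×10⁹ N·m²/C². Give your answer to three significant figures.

For quasistatic motion the external work equals the change in potential energy: W_ext = qΔV = q(V_B − V_A).
At A: distances to the source charges are 0.0800 m, 0.780 m, 1.09 m; V_A = Σ kqᵢ/rᵢ = 527 V.
At B: distances to the source charges are 2.26 m, 1.56 m, 1.25 m; V_B = Σ kqᵢ/rᵢ = 32.8 V.
ΔV = V_B − V_A = -494 V.
W_ext = qΔV = (-4.69×10⁻⁹ C)(-494 V) = 2.32×10⁻⁶ J.

2.32×10⁻⁶ J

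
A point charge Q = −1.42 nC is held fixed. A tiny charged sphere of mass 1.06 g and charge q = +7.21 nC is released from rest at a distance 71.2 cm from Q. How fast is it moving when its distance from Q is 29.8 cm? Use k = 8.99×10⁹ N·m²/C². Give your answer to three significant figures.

Only the electrostatic force acts, so mechanical energy is conserved: ½mv² = U₁ − U₂ = kQq(1/r₁ − 1/r₂).
U₁ − U₂ = (8.99×10⁹ N·m²/C²)(-1.42×10⁻⁹ C)(7.21×10⁻⁹ C)(1/0.712 − 1/0.298) = 1.80×10⁻⁷ J.
v = √(2·1.80×10⁻⁷/1.06×10⁻³) = 0.0184 m/s.

0.0184 m/s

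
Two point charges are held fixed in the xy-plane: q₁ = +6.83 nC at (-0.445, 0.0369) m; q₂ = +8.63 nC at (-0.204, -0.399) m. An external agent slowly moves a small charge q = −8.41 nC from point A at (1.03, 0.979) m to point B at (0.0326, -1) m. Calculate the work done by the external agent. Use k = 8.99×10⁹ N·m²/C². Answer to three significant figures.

-8.15×10⁻⁷ J

For quasistatic motion the external work equals the change in potential energy: W_ext = qΔV = q(V_B − V_A).
At A: distances to the source charges are 1.75 m, 1.85 m; V_A = Σ kqᵢ/rᵢ = 77.0 V.
At B: distances to the source charges are 1.14 m, 0.646 m; V_B = Σ kqᵢ/rᵢ = 174 V.
ΔV = V_B − V_A = 96.9 V.
W_ext = qΔV = (-8.41×10⁻⁹ C)(96.9 V) = -8.15×10⁻⁷ J.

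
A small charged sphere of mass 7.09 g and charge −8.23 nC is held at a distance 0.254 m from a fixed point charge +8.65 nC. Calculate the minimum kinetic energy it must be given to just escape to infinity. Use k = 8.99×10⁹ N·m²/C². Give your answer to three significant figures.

2.52×10⁻⁶ J

To just escape, total mechanical energy must reach zero at infinity: ½mv²_min + U = 0, so ½mv²_min = −U = |kQq|/r.
|U| = |kQq|/r = (8.99×10⁹ N·m²/C²)(8.65×10⁻⁹)(8.23×10⁻⁹)/(0.254) = 2.52×10⁻⁶ J.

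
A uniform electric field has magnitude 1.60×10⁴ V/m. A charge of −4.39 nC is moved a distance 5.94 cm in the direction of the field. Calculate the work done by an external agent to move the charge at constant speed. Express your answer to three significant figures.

4.17×10⁻⁶ J

The potential change for a displacement 5.94 cm in the direction of the field is ΔV = −Ed = -950 V.
W_ext = qΔV = 4.17×10⁻⁶ J.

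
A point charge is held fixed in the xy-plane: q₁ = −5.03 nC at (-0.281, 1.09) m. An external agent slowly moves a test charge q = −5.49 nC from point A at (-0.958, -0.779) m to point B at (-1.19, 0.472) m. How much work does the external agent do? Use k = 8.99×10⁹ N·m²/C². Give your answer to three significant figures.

For quasistatic motion the external work equals the change in potential energy: W_ext = qΔV = q(V_B − V_A).
At A: distance to the source charge is 1.99 m; V_A = kq₁/r = -22.7 V.
At B: distance to the source charge is 1.10 m; V_B = kq₁/r = -41.1 V.
ΔV = V_B − V_A = -18.4 V.
W_ext = qΔV = (-5.49×10⁻⁹ C)(-18.4 V) = 1.01×10⁻⁷ J.

1.01×10⁻⁷ J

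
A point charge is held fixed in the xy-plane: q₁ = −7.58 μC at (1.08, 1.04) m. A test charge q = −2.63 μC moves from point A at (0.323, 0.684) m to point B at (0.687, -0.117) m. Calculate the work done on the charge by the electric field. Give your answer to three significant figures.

0.0676 J

The work done by the electric force is W_field = −ΔU = −q(V_B − V_A) = q(V_A − V_B).
At A: distance to the source charge is 0.837 m; V_A = kq₁/r = -8.15×10⁴ V.
At B: distance to the source charge is 1.22 m; V_B = kq₁/r = -5.58×10⁴ V.
ΔV = V_B − V_A = 2.57×10⁴ V.
W_field = −qΔV = −(-2.63×10⁻⁶ C)(2.57×10⁴ V) = 0.0676 J.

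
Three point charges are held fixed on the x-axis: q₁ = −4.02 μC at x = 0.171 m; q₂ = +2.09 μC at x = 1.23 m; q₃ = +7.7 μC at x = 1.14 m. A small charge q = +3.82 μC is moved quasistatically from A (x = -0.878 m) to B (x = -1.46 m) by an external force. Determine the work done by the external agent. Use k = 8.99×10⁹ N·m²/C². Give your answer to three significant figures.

0.0103 J

For quasistatic motion the external work equals the change in potential energy: W_ext = qΔV = q(V_B − V_A).
At A: distances to the source charges are 1.05 m, 2.11 m, 2.02 m; V_A = Σ kqᵢ/rᵢ = 8760 V.
At B: distances to the source charges are 1.63 m, 2.69 m, 2.60 m; V_B = Σ kqᵢ/rᵢ = 1.15×10⁴ V.
ΔV = V_B − V_A = 2690 V.
W_ext = qΔV = (3.82×10⁻⁶ C)(2690 V) = 0.0103 J.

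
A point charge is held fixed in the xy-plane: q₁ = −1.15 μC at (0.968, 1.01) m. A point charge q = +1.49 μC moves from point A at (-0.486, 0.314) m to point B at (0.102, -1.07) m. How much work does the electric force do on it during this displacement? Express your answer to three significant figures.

The work done by the electric force is W_field = −ΔU = −q(V_B − V_A) = q(V_A − V_B).
At A: distance to the source charge is 1.61 m; V_A = kq₁/r = -6410 V.
At B: distance to the source charge is 2.25 m; V_B = kq₁/r = -4590 V.
ΔV = V_B − V_A = 1820 V.
W_field = −qΔV = −(1.49×10⁻⁶ C)(1820 V) = -2.72×10⁻³ J.

-2.72×10⁻³ J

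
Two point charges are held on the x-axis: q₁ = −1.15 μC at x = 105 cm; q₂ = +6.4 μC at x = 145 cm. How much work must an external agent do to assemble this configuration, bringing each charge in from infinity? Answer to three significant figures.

The assembly work is the sum of pairwise potential energies, U = Σ_{i<j} kqᵢqⱼ/rᵢⱼ.
Pair separations: r₁₂ = 0.400 m.
U = (-0.165) = -0.165 J.

-0.165 J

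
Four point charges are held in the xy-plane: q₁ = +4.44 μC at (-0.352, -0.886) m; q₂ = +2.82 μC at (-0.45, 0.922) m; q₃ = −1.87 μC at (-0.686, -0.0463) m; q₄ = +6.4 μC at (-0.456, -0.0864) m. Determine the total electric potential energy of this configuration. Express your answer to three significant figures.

The work to assemble the configuration equals its total potential energy, U = Σ kqᵢqⱼ/rᵢⱼ over all pairs.
Pair separations: r₁₂ = 1.81 m, r₁₃ = 0.904 m, r₁₄ = 0.806 m, r₂₃ = 0.997 m, r₂₄ = 1.01 m, r₃₄ = 0.233 m.
Summing all 6 pair terms gives U = -0.0511 J.

-0.0511 J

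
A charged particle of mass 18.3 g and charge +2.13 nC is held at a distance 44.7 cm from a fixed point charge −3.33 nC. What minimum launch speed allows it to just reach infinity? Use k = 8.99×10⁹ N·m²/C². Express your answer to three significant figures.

To just escape, total mechanical energy must reach zero at infinity: ½mv²_min + U = 0, so ½mv²_min = −U = |kQq|/r.
|U| = |kQq|/r = (8.99×10⁹ N·m²/C²)(3.33×10⁻⁹)(2.13×10⁻⁹)/(0.447) = 1.43×10⁻⁷ J.
v_min = √(2|U|/m) = √(2·1.43×10⁻⁷/0.0183) = 3.95×10⁻³ m/s.

3.95×10⁻³ m/s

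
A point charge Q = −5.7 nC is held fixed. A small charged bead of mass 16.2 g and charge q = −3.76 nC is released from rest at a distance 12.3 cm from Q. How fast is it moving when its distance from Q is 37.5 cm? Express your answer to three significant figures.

Only the electrostatic force acts, so mechanical energy is conserved: ½mv² = U₁ − U₂ = kQq(1/r₁ − 1/r₂).
U₁ − U₂ = (8.99×10⁹ N·m²/C²)(-5.70×10⁻⁹ C)(-3.76×10⁻⁹ C)(1/0.123 − 1/0.375) = 1.05×10⁻⁶ J.
v = √(2·1.05×10⁻⁶/0.0162) = 0.0114 m/s.

0.0114 m/s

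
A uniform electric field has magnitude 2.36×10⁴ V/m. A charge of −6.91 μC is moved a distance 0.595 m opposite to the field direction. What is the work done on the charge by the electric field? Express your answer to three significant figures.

0.0970 J

The potential change for a displacement 0.595 m opposite to the field direction is ΔV = +Ed = 1.40×10⁴ V.
W_field = −qΔV = 0.0970 J.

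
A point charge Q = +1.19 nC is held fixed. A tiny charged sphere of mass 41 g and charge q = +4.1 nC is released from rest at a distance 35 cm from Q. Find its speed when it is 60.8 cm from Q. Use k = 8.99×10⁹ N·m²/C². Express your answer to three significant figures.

1.61×10⁻³ m/s

Only the electrostatic force acts, so mechanical energy is conserved: ½mv² = U₁ − U₂ = kQq(1/r₁ − 1/r₂).
U₁ − U₂ = (8.99×10⁹ N·m²/C²)(1.19×10⁻⁹ C)(4.10×10⁻⁹ C)(1/0.350 − 1/0.608) = 5.32×10⁻⁸ J.
v = √(2·5.32×10⁻⁸/0.0410) = 1.61×10⁻³ m/s.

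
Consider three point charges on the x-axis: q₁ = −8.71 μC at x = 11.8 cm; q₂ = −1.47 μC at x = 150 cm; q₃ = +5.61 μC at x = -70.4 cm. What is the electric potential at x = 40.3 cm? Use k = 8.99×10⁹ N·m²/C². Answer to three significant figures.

The total potential is the scalar sum of each charge's contribution, V = Σ kqᵢ/rᵢ.
Distances from the field point to each charge: r₁ = 0.285 m, r₂ = 1.10 m, r₃ = 1.11 m.
V = k[(-8.71×10⁻⁶)/(0.285) + (-1.47×10⁻⁶)/(1.10) + (5.61×10⁻⁶)/(1.11)] = -2.41×10⁵ V.

-2.41×10⁵ V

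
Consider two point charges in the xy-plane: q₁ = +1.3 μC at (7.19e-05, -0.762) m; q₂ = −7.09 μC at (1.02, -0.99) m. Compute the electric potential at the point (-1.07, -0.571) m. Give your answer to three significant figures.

The total potential is the scalar sum of each charge's contribution, V = Σ kqᵢ/rᵢ.
Distances from the field point to each charge: r₁ = 1.09 m, r₂ = 2.13 m.
V = k[(1.30×10⁻⁶)/(1.09) + (-7.09×10⁻⁶)/(2.13)] = -1.92×10⁴ V.

-1.92×10⁴ V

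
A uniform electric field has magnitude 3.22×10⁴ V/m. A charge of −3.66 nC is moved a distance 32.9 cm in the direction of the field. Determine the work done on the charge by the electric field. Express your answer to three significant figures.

The potential change for a displacement 32.9 cm in the direction of the field is ΔV = −Ed = -1.06×10⁴ V.
W_field = −qΔV = -3.88×10⁻⁵ J.

-3.88×10⁻⁵ J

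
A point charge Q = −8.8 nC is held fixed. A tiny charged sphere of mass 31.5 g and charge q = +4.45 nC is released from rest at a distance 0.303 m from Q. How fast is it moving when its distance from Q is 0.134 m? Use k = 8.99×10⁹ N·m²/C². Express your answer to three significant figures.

Only the electrostatic force acts, so mechanical energy is conserved: ½mv² = U₁ − U₂ = kQq(1/r₁ − 1/r₂).
U₁ − U₂ = (8.99×10⁹ N·m²/C²)(-8.80×10⁻⁹ C)(4.45×10⁻⁹ C)(1/0.303 − 1/0.134) = 1.47×10⁻⁶ J.
v = √(2·1.47×10⁻⁶/0.0315) = 9.65×10⁻³ m/s.

9.65×10⁻³ m/s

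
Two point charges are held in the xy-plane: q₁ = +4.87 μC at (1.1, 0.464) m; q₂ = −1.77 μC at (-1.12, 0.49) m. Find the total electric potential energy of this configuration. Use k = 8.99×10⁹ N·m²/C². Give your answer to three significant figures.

-0.0349 J

The work to assemble the configuration equals its total potential energy, U = Σ kqᵢqⱼ/rᵢⱼ over all pairs.
Pair separations: r₁₂ = 2.22 m.
U = (-0.0349) = -0.0349 J.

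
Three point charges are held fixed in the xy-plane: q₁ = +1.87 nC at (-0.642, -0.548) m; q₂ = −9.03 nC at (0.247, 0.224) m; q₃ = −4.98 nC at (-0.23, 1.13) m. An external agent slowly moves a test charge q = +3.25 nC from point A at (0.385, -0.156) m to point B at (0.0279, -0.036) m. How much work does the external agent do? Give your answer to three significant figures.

For quasistatic motion the external work equals the change in potential energy: W_ext = qΔV = q(V_B − V_A).
At A: distances to the source charges are 1.10 m, 0.404 m, 1.43 m; V_A = Σ kqᵢ/rᵢ = -217 V.
At B: distances to the source charges are 0.843 m, 0.340 m, 1.19 m; V_B = Σ kqᵢ/rᵢ = -256 V.
ΔV = V_B − V_A = -39.4 V.
W_ext = qΔV = (3.25×10⁻⁹ C)(-39.4 V) = -1.28×10⁻⁷ J.

-1.28×10⁻⁷ J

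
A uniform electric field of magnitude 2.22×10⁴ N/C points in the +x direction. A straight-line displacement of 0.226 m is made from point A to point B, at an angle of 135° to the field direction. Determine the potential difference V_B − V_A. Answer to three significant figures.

Only the component of displacement along E changes the potential: ΔV = −E·d·cosθ.
ΔV = −(2.22×10⁴ V/m)(0.226 m)cos135° = 3550 V.

3550 V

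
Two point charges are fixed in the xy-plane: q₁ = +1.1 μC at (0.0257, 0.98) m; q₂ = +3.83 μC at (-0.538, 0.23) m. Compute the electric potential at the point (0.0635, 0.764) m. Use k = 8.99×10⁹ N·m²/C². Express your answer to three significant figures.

The total potential is the scalar sum of each charge's contribution, V = Σ kqᵢ/rᵢ.
Distances from the field point to each charge: r₁ = 0.219 m, r₂ = 0.804 m.
V = k[(1.10×10⁻⁶)/(0.219) + (3.83×10⁻⁶)/(0.804)] = 8.79×10⁴ V.

8.79×10⁴ V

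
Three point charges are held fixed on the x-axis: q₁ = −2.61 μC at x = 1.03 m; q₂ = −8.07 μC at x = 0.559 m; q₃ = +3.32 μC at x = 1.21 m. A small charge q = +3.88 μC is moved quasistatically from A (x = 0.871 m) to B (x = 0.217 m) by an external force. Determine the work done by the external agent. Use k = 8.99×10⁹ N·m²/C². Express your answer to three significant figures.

For quasistatic motion the external work equals the change in potential energy: W_ext = qΔV = q(V_B − V_A).
At A: distances to the source charges are 0.159 m, 0.312 m, 0.339 m; V_A = Σ kqᵢ/rᵢ = -2.92×10⁵ V.
At B: distances to the source charges are 0.813 m, 0.342 m, 0.993 m; V_B = Σ kqᵢ/rᵢ = -2.11×10⁵ V.
ΔV = V_B − V_A = 8.11×10⁴ V.
W_ext = qΔV = (3.88×10⁻⁶ C)(8.11×10⁴ V) = 0.315 J.

0.315 J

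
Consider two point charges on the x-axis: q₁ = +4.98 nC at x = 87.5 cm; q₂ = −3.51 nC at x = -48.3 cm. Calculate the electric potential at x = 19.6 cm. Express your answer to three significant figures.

The total potential is the scalar sum of each charge's contribution, V = Σ kqᵢ/rᵢ.
Distances from the field point to each charge: r₁ = 0.679 m, r₂ = 0.679 m.
V = k[(4.98×10⁻⁹)/(0.679) + (-3.51×10⁻⁹)/(0.679)] = 19.5 V.

19.5 V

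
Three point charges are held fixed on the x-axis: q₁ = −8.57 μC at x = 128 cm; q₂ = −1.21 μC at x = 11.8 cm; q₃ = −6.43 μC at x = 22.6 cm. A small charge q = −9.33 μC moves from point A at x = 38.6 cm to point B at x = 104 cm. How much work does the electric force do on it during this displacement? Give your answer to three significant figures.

0.786 J

The work done by the electric force is W_field = −ΔU = −q(V_B − V_A) = q(V_A − V_B).
At A: distances to the source charges are 0.894 m, 0.268 m, 0.160 m; V_A = Σ kqᵢ/rᵢ = -4.88×10⁵ V.
At B: distances to the source charges are 0.240 m, 0.922 m, 0.814 m; V_B = Σ kqᵢ/rᵢ = -4.04×10⁵ V.
ΔV = V_B − V_A = 8.42×10⁴ V.
W_field = −qΔV = −(-9.33×10⁻⁶ C)(8.42×10⁴ V) = 0.786 J.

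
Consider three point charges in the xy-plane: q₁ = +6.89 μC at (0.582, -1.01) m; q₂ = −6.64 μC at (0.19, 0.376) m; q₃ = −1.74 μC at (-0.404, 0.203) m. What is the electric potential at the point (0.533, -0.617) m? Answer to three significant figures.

Electric potential is a scalar, so the contributions from each charge add algebraically: V = Σ kqᵢ/rᵢ.
Distances from the field point to each charge: r₁ = 0.396 m, r₂ = 1.05 m, r₃ = 1.25 m.
V = k[(6.89×10⁻⁶)/(0.396) + (-6.64×10⁻⁶)/(1.05) + (-1.74×10⁻⁶)/(1.25)] = 8.70×10⁴ V.

8.70×10⁴ V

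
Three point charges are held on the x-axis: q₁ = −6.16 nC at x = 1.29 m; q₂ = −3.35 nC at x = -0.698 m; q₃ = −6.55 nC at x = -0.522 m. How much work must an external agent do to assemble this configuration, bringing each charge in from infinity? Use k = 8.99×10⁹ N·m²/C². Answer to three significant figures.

1.41×10⁻⁶ J

The work to assemble the configuration equals its total potential energy, U = Σ kqᵢqⱼ/rᵢⱼ over all pairs.
Pair separations: r₁₂ = 1.99 m, r₁₃ = 1.81 m, r₂₃ = 0.176 m.
U = (9.33×10⁻⁸) + (2.00×10⁻⁷) + (1.12×10⁻⁶) = 1.41×10⁻⁶ J.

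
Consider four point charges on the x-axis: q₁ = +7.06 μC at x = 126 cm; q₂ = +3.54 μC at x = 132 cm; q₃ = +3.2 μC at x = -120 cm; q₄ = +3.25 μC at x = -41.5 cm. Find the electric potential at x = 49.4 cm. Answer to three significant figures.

1.71×10⁵ V

The total potential is the scalar sum of each charge's contribution, V = Σ kqᵢ/rᵢ.
Distances from the field point to each charge: r₁ = 0.766 m, r₂ = 0.826 m, r₃ = 1.69 m, r₄ = 0.909 m.
V = k[(7.06×10⁻⁶)/(0.766) + (3.54×10⁻⁶)/(0.826) + (3.20×10⁻⁶)/(1.69) + (3.25×10⁻⁶)/(0.909)] = 1.71×10⁵ V.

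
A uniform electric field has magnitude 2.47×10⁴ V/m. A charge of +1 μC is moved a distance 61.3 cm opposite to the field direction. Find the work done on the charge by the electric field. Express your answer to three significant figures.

The potential change for a displacement 61.3 cm opposite to the field direction is ΔV = +Ed = 1.51×10⁴ V.
W_field = −qΔV = -0.0151 J.

-0.0151 J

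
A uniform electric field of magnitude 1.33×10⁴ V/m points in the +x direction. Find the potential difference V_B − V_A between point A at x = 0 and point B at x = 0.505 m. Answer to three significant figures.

-6720 V

In a uniform field, potential decreases in the direction of E: V_B − V_A = −E·Δx.
V_B − V_A = −(1.33×10⁴ V/m)(0.505 m) = -6720 V.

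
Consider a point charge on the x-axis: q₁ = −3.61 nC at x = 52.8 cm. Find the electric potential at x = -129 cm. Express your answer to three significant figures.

-17.9 V

Electric potential is a scalar, so the contributions from each charge add algebraically: V = Σ kqᵢ/rᵢ.
V = k[(-3.61×10⁻⁹)/(1.82)] = -17.9 V.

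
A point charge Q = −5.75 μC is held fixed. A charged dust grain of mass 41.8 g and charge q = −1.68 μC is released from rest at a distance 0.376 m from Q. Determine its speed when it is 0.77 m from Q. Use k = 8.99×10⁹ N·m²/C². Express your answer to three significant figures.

2.38 m/s

Only the electrostatic force acts, so mechanical energy is conserved: ½mv² = U₁ − U₂ = kQq(1/r₁ − 1/r₂).
U₁ − U₂ = (8.99×10⁹ N·m²/C²)(-5.75×10⁻⁶ C)(-1.68×10⁻⁶ C)(1/0.376 − 1/0.770) = 0.118 J.
v = √(2·0.118/0.0418) = 2.38 m/s.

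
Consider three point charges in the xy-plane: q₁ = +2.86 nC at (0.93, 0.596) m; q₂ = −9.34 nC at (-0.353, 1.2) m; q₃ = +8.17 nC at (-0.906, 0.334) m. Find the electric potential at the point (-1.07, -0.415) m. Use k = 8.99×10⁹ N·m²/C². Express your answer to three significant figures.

Electric potential is a scalar, so the contributions from each charge add algebraically: V = Σ kqᵢ/rᵢ.
Distances from the field point to each charge: r₁ = 2.24 m, r₂ = 1.77 m, r₃ = 0.767 m.
V = k[(2.86×10⁻⁹)/(2.24) + (-9.34×10⁻⁹)/(1.77) + (8.17×10⁻⁹)/(0.767)] = 59.7 V.

59.7 V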